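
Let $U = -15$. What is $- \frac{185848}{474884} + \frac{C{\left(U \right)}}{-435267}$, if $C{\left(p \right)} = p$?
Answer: $- \frac{6740531513}{17225111169} \approx -0.39132$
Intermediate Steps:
$- \frac{185848}{474884} + \frac{C{\left(U \right)}}{-435267} = - \frac{185848}{474884} - \frac{15}{-435267} = \left(-185848\right) \frac{1}{474884} - - \frac{5}{145089} = - \frac{46462}{118721} + \frac{5}{145089} = - \frac{6740531513}{17225111169}$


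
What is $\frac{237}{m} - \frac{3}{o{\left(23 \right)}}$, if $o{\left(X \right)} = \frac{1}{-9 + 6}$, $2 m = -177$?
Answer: $\frac{373}{59} \approx 6.322$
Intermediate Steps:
$m = - \frac{177}{2}$ ($m = \frac{1}{2} \left(-177\right) = - \frac{177}{2} \approx -88.5$)
$o{\left(X \right)} = - \frac{1}{3}$ ($o{\left(X \right)} = \frac{1}{-3} = - \frac{1}{3}$)
$\frac{237}{m} - \frac{3}{o{\left(23 \right)}} = \frac{237}{- \frac{177}{2}} - \frac{3}{- \frac{1}{3}} = 237 \left(- \frac{2}{177}\right) - -9 = - \frac{158}{59} + 9 = \frac{373}{59}$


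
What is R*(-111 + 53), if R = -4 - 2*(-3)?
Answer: -116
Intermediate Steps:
R = 2 (R = -4 + 6 = 2)
R*(-111 + 53) = 2*(-111 + 53) = 2*(-58) = -116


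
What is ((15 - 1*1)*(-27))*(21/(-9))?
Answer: 882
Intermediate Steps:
((15 - 1*1)*(-27))*(21/(-9)) = ((15 - 1)*(-27))*(21*(-⅑)) = (14*(-27))*(-7/3) = -378*(-7/3) = 882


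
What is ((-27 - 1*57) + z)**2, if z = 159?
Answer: 5625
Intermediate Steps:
((-27 - 1*57) + z)**2 = ((-27 - 1*57) + 159)**2 = ((-27 - 57) + 159)**2 = (-84 + 159)**2 = 75**2 = 5625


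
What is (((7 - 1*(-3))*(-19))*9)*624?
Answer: -1067040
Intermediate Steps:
(((7 - 1*(-3))*(-19))*9)*624 = (((7 + 3)*(-19))*9)*624 = ((10*(-19))*9)*624 = -190*9*624 = -1710*624 = -1067040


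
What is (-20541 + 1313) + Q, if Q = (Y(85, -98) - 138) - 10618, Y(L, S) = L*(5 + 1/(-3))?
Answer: -88762/3 ≈ -29587.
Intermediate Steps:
Y(L, S) = 14*L/3 (Y(L, S) = L*(5 - ⅓) = L*(14/3) = 14*L/3)
Q = -31078/3 (Q = ((14/3)*85 - 138) - 10618 = (1190/3 - 138) - 10618 = 776/3 - 10618 = -31078/3 ≈ -10359.)
(-20541 + 1313) + Q = (-20541 + 1313) - 31078/3 = -19228 - 31078/3 = -88762/3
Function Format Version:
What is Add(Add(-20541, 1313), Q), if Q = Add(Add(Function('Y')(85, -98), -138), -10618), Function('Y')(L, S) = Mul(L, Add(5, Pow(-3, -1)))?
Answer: Rational(-88762, 3) ≈ -29587.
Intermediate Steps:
Function('Y')(L, S) = Mul(Rational(14, 3), L) (Function('Y')(L, S) = Mul(L, Add(5, Rational(-1, 3))) = Mul(L, Rational(14, 3)) = Mul(Rational(14, 3), L))
Q = Rational(-31078, 3) (Q = Add(Add(Mul(Rational(14, 3), 85), -138), -10618) = Add(Add(Rational(1190, 3), -138), -10618) = Add(Rational(776, 3), -10618) = Rational(-31078, 3) ≈ -10359.)
Add(Add(-20541, 1313), Q) = Add(Add(-20541, 1313), Rational(-31078, 3)) = Add(-19228, Rational(-31078, 3)) = Rational(-88762, 3)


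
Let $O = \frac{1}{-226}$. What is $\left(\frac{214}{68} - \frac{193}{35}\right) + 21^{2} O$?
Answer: $- \frac{290358}{67235} \approx -4.3186$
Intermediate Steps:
$O = - \frac{1}{226} \approx -0.0044248$
$\left(\frac{214}{68} - \frac{193}{35}\right) + 21^{2} O = \left(\frac{214}{68} - \frac{193}{35}\right) + 21^{2} \left(- \frac{1}{226}\right) = \left(214 \cdot \frac{1}{68} - \frac{193}{35}\right) + 441 \left(- \frac{1}{226}\right) = \left(\frac{107}{34} - \frac{193}{35}\right) - \frac{441}{226} = - \frac{2817}{1190} - \frac{441}{226} = - \frac{290358}{67235}$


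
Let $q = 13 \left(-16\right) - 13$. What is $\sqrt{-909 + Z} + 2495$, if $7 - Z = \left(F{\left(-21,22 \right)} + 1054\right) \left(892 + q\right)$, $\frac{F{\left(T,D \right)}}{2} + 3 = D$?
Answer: $2495 + i \sqrt{733634} \approx 2495.0 + 856.52 i$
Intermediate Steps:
$q = -221$ ($q = -208 - 13 = -221$)
$F{\left(T,D \right)} = -6 + 2 D$
$Z = -732725$ ($Z = 7 - \left(\left(-6 + 2 \cdot 22\right) + 1054\right) \left(892 - 221\right) = 7 - \left(\left(-6 + 44\right) + 1054\right) 671 = 7 - \left(38 + 1054\right) 671 = 7 - 1092 \cdot 671 = 7 - 732732 = -732725$)
$\sqrt{-909 + Z} + 2495 = \sqrt{-909 - 732725} + 2495 = \sqrt{-733634} + 2495 = i \sqrt{733634} + 2495 = 2495 + i \sqrt{733634}$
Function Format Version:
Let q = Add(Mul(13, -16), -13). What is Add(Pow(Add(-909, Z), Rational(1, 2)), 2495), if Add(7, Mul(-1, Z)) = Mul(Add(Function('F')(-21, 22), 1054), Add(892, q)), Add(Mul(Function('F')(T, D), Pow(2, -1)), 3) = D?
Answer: Add(2495, Mul(I, Pow(733634, Rational(1, 2)))) ≈ Add(2495.0, Mul(856.52, I))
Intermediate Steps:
q = -221 (q = Add(-208, -13) = -221)
Function('F')(T, D) = Add(-6, Mul(2, D))
Z = -732725 (Z = Add(7, Mul(-1, Mul(Add(Add(-6, Mul(2, 22)), 1054), Add(892, -221)))) = Add(7, Mul(-1, Mul(Add(Add(-6, 44), 1054), 671))) = Add(7, Mul(-1, Mul(Add(38, 1054), 671))) = Add(7, Mul(-1, Mul(1092, 671))) = Add(7, Mul(-1, 732732)) = Add(7, -732732) = -732725)
Add(Pow(Add(-909, Z), Rational(1, 2)), 2495) = Add(Pow(Add(-909, -732725), Rational(1, 2)), 2495) = Add(Pow(-733634, Rational(1, 2)), 2495) = Add(Mul(I, Pow(733634, Rational(1, 2))), 2495) = Add(2495, Mul(I, Pow(733634, Rational(1, 2))))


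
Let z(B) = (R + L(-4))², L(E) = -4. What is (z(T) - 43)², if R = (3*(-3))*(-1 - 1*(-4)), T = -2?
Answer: 842724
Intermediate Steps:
R = -27 (R = -9*(-1 + 4) = -9*3 = -27)
z(B) = 961 (z(B) = (-27 - 4)² = (-31)² = 961)
(z(T) - 43)² = (961 - 43)² = 918² = 842724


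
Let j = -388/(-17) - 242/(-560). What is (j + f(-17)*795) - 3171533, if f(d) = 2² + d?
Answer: -15145580983/4760 ≈ -3.1818e+6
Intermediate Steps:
j = 110697/4760 (j = -388*(-1/17) - 242*(-1/560) = 388/17 + 121/280 = 110697/4760 ≈ 23.256)
f(d) = 4 + d
(j + f(-17)*795) - 3171533 = (110697/4760 + (4 - 17)*795) - 3171533 = (110697/4760 - 13*795) - 3171533 = (110697/4760 - 10335) - 3171533 = -49083903/4760 - 3171533 = -15145580983/4760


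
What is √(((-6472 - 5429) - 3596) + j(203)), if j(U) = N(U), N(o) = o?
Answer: I*√15294 ≈ 123.67*I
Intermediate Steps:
j(U) = U
√(((-6472 - 5429) - 3596) + j(203)) = √(((-6472 - 5429) - 3596) + 203) = √((-11901 - 3596) + 203) = √(-15497 + 203) = √(-15294) = I*√15294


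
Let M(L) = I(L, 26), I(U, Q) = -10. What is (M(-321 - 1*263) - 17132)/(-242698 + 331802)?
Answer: -8571/44552 ≈ -0.19238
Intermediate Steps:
M(L) = -10
(M(-321 - 1*263) - 17132)/(-242698 + 331802) = (-10 - 17132)/(-242698 + 331802) = -17142/89104 = -17142*1/89104 = -8571/44552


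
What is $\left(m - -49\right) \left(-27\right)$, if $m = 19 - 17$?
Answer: $-1377$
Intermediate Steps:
$m = 2$
$\left(m - -49\right) \left(-27\right) = \left(2 - -49\right) \left(-27\right) = \left(2 + 49\right) \left(-27\right) = 51 \left(-27\right) = -1377$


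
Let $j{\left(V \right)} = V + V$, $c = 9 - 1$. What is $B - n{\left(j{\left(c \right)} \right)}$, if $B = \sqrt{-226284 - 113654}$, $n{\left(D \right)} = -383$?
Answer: $383 + i \sqrt{339938} \approx 383.0 + 583.04 i$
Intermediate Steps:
$c = 8$
$j{\left(V \right)} = 2 V$
$B = i \sqrt{339938}$ ($B = \sqrt{-339938} = i \sqrt{339938} \approx 583.04 i$)
$B - n{\left(j{\left(c \right)} \right)} = i \sqrt{339938} - -383 = i \sqrt{339938} + 383 = 383 + i \sqrt{339938}$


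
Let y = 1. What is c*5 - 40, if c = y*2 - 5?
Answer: -55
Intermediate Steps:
c = -3 (c = 1*2 - 5 = 2 - 5 = -3)
c*5 - 40 = -3*5 - 40 = -15 - 40 = -55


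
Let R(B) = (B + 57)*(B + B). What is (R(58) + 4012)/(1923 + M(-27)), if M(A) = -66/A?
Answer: 156168/17329 ≈ 9.0119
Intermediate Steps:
R(B) = 2*B*(57 + B) (R(B) = (57 + B)*(2*B) = 2*B*(57 + B))
(R(58) + 4012)/(1923 + M(-27)) = (2*58*(57 + 58) + 4012)/(1923 - 66/(-27)) = (2*58*115 + 4012)/(1923 - 66*(-1/27)) = (13340 + 4012)/(1923 + 22/9) = 17352/(17329/9) = 17352*(9/17329) = 156168/17329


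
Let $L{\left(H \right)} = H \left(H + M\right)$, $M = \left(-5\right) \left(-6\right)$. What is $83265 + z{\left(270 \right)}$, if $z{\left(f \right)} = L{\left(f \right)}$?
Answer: $164265$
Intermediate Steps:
$M = 30$
$L{\left(H \right)} = H \left(30 + H\right)$ ($L{\left(H \right)} = H \left(H + 30\right) = H \left(30 + H\right)$)
$z{\left(f \right)} = f \left(30 + f\right)$
$83265 + z{\left(270 \right)} = 83265 + 270 \left(30 + 270\right) = 83265 + 270 \cdot 300 = 83265 + 81000 = 164265$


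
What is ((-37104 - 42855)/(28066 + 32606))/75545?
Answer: -26653/1527822080 ≈ -1.7445e-5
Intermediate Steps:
((-37104 - 42855)/(28066 + 32606))/75545 = -79959/60672*(1/75545) = -79959*1/60672*(1/75545) = -26653/20224*1/75545 = -26653/1527822080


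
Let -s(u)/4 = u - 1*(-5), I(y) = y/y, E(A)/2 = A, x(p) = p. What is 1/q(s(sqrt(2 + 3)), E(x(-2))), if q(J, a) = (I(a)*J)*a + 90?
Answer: 17/2762 - 4*sqrt(5)/6905 ≈ 0.0048596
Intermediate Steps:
E(A) = 2*A
I(y) = 1
s(u) = -20 - 4*u (s(u) = -4*(u - 1*(-5)) = -4*(u + 5) = -4*(5 + u) = -20 - 4*u)
q(J, a) = 90 + J*a (q(J, a) = (1*J)*a + 90 = J*a + 90 = 90 + J*a)
1/q(s(sqrt(2 + 3)), E(x(-2))) = 1/(90 + (-20 - 4*sqrt(2 + 3))*(2*(-2))) = 1/(90 + (-20 - 4*sqrt(5))*(-4)) = 1/(90 + (80 + 16*sqrt(5))) = 1/(170 + 16*sqrt(5))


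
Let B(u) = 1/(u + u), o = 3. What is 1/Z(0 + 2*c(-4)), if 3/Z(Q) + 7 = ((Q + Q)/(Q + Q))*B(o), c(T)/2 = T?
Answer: -41/18 ≈ -2.2778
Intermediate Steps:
c(T) = 2*T
B(u) = 1/(2*u)
Z(Q) = -18/41 (Z(Q) = 3/(-7 + ((Q + Q)/(Q + Q))*((½)/3)) = 3/(-7 + ((2*Q)/((2*Q)))*((½)*(⅓))) = 3/(-7 + ((2*Q)*(1/(2*Q)))*(⅙)) = 3/(-7 + 1*(⅙)) = 3/(-7 + ⅙) = 3/(-41/6) = 3*(-6/41) = -18/41)
1/Z(0 + 2*c(-4)) = 1/(-18/41) = -41/18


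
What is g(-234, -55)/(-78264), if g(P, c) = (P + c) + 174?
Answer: 115/78264 ≈ 0.0014694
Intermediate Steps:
g(P, c) = 174 + P + c
g(-234, -55)/(-78264) = (174 - 234 - 55)/(-78264) = -115*(-1/78264) = 115/78264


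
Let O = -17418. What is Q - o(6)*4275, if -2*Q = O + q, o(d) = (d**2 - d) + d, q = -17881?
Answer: -272501/2 ≈ -1.3625e+5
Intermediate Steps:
o(d) = d**2
Q = 35299/2 (Q = -(-17418 - 17881)/2 = -1/2*(-35299) = 35299/2 ≈ 17650.)
Q - o(6)*4275 = 35299/2 - 6**2*4275 = 35299/2 - 36*4275 = 35299/2 - 1*153900 = 35299/2 - 153900 = -272501/2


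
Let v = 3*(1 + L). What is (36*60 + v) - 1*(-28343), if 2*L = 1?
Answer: 61015/2 ≈ 30508.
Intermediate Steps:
L = ½ (L = (½)*1 = ½ ≈ 0.50000)
v = 9/2 (v = 3*(1 + ½) = 3*(3/2) = 9/2 ≈ 4.5000)
(36*60 + v) - 1*(-28343) = (36*60 + 9/2) - 1*(-28343) = (2160 + 9/2) + 28343 = 4329/2 + 28343 = 61015/2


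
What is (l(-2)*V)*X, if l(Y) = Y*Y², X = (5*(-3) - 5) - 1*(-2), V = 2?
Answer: 288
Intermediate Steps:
X = -18 (X = (-15 - 5) + 2 = -20 + 2 = -18)
l(Y) = Y³
(l(-2)*V)*X = ((-2)³*2)*(-18) = -8*2*(-18) = -16*(-18) = 288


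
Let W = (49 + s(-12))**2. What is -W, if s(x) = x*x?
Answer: -37249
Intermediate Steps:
s(x) = x**2
W = 37249 (W = (49 + (-12)**2)**2 = (49 + 144)**2 = 193**2 = 37249)
-W = -1*37249 = -37249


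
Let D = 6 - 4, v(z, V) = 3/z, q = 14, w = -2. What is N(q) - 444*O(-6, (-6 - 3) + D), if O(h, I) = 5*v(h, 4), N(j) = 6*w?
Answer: 1098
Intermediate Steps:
N(j) = -12 (N(j) = 6*(-2) = -12)
D = 2
O(h, I) = 15/h (O(h, I) = 5*(3/h) = 15/h)
N(q) - 444*O(-6, (-6 - 3) + D) = -12 - 6660/(-6) = -12 - 6660*(-1)/6 = -12 - 444*(-5/2) = -12 + 1110 = 1098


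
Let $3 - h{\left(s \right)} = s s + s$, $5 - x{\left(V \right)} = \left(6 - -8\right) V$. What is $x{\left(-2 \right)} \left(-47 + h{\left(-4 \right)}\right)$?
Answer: $-1848$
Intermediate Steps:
$x{\left(V \right)} = 5 - 14 V$ ($x{\left(V \right)} = 5 - \left(6 - -8\right) V = 5 - \left(6 + 8\right) V = 5 - 14 V$)
$h{\left(s \right)} = 3 - s - s^{2}$ ($h{\left(s \right)} = 3 - \left(s s + s\right) = 3 - \left(s^{2} + s\right) = 3 - \left(s + s^{2}\right) = 3 - s - s^{2}$)
$x{\left(-2 \right)} \left(-47 + h{\left(-4 \right)}\right) = \left(5 - -28\right) \left(-47 - 9\right) = \left(5 + 28\right) \left(-47 + \left(3 + 4 - 16\right)\right) = 33 \left(-47 + \left(3 + 4 - 16\right)\right) = 33 \left(-47 - 9\right) = 33 \left(-56\right) = -1848$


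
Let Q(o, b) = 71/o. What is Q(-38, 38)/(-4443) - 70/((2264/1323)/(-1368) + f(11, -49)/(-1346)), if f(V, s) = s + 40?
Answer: -3598810261661131/279450491286 ≈ -12878.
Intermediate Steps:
f(V, s) = 40 + s
Q(-38, 38)/(-4443) - 70/((2264/1323)/(-1368) + f(11, -49)/(-1346)) = (71/(-38))/(-4443) - 70/((2264/1323)/(-1368) + (40 - 49)/(-1346)) = (71*(-1/38))*(-1/4443) - 70/((2264*(1/1323))*(-1/1368) - 9*(-1/1346)) = -71/38*(-1/4443) - 70/((2264/1323)*(-1/1368) + 9/1346) = 71/168834 - 70/(-283/226233 + 9/1346) = 71/168834 - 70/1655179/304509618 = 71/168834 - 70*304509618/1655179 = 71/168834 - 21315673260/1655179 = -3598810261661131/279450491286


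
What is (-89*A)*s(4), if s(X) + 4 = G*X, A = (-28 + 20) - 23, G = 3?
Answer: 22072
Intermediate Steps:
A = -31 (A = -8 - 23 = -31)
s(X) = -4 + 3*X
(-89*A)*s(4) = (-89*(-31))*(-4 + 3*4) = 2759*(-4 + 12) = 2759*8 = 22072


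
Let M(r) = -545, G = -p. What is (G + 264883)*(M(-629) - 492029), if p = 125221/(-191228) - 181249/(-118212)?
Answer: -184338986722624092427/1412840271 ≈ -1.3047e+11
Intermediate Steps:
p = 2482157365/2825680542 (p = 125221*(-1/191228) - 181249*(-1/118212) = -125221/191228 + 181249/118212 = 2482157365/2825680542 ≈ 0.87843)
G = -2482157365/2825680542 (G = -1*2482157365/2825680542 = -2482157365/2825680542 ≈ -0.87843)
(G + 264883)*(M(-629) - 492029) = (-2482157365/2825680542 + 264883)*(-545 - 492029) = (748472256849221/2825680542)*(-492574) = -184338986722624092427/1412840271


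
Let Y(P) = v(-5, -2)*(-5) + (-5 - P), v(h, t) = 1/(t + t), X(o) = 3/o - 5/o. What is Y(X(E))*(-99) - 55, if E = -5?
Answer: 7117/20 ≈ 355.85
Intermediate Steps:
X(o) = -2/o
v(h, t) = 1/(2*t)
Y(P) = -15/4 - P (Y(P) = ((½)/(-2))*(-5) + (-5 - P) = ((½)*(-½))*(-5) + (-5 - P) = -¼*(-5) + (-5 - P) = 5/4 + (-5 - P) = -15/4 - P)
Y(X(E))*(-99) - 55 = (-15/4 - (-2)/(-5))*(-99) - 55 = (-15/4 - (-2)*(-1)/5)*(-99) - 55 = (-15/4 - 1*⅖)*(-99) - 55 = (-15/4 - ⅖)*(-99) - 55 = -83/20*(-99) - 55 = 8217/20 - 55 = 7117/20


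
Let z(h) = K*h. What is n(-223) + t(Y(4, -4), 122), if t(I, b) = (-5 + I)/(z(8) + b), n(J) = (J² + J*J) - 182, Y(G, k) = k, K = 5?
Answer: 1786967/18 ≈ 99276.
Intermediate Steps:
z(h) = 5*h
n(J) = -182 + 2*J² (n(J) = (J² + J²) - 182 = 2*J² - 182 = -182 + 2*J²)
t(I, b) = (-5 + I)/(40 + b) (t(I, b) = (-5 + I)/(5*8 + b) = (-5 + I)/(40 + b))
n(-223) + t(Y(4, -4), 122) = (-182 + 2*(-223)²) + (-5 - 4)/(40 + 122) = (-182 + 2*49729) - 9/162 = (-182 + 99458) + (1/162)*(-9) = 99276 - 1/18 = 1786967/18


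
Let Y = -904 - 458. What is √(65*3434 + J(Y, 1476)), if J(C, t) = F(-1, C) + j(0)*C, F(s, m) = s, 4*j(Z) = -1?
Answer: √894198/2 ≈ 472.81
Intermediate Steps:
j(Z) = -¼ (j(Z) = (¼)*(-1) = -¼)
Y = -1362
J(C, t) = -1 - C/4
√(65*3434 + J(Y, 1476)) = √(65*3434 + (-1 - ¼*(-1362))) = √(223210 + (-1 + 681/2)) = √(223210 + 679/2) = √(447099/2) = √894198/2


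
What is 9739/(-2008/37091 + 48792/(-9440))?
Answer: -426250513820/228587449 ≈ -1864.7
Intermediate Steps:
9739/(-2008/37091 + 48792/(-9440)) = 9739/(-2008*1/37091 + 48792*(-1/9440)) = 9739/(-2008/37091 - 6099/1180) = 9739/(-228587449/43767380) = 9739*(-43767380/228587449) = -426250513820/228587449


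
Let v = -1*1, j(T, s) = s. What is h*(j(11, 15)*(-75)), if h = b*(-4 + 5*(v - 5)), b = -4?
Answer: -153000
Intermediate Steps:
v = -1
h = 136 (h = -4*(-4 + 5*(-1 - 5)) = -4*(-4 + 5*(-6)) = -4*(-4 - 30) = -4*(-34) = 136)
h*(j(11, 15)*(-75)) = 136*(15*(-75)) = 136*(-1125) = -153000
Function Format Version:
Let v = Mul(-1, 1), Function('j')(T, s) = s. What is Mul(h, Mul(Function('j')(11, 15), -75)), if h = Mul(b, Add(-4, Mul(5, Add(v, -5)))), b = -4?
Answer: -153000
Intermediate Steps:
v = -1
h = 136 (h = Mul(-4, Add(-4, Mul(5, Add(-1, -5)))) = Mul(-4, Add(-4, Mul(5, -6))) = Mul(-4, Add(-4, -30)) = Mul(-4, -34) = 136)
Mul(h, Mul(Function('j')(11, 15), -75)) = Mul(136, Mul(15, -75)) = Mul(136, -1125) = -153000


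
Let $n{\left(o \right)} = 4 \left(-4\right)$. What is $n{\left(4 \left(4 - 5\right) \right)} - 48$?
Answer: $-64$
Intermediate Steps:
$n{\left(o \right)} = -16$
$n{\left(4 \left(4 - 5\right) \right)} - 48 = -16 - 48 = -64$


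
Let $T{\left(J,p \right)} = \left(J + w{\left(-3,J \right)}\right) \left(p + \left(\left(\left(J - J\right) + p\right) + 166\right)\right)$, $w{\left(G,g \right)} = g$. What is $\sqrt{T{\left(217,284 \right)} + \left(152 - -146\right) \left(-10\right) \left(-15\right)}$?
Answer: $2 \sqrt{90814} \approx 602.71$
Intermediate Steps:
$T{\left(J,p \right)} = 2 J \left(166 + 2 p\right)$ ($T{\left(J,p \right)} = \left(J + J\right) \left(p + \left(\left(\left(J - J\right) + p\right) + 166\right)\right) = 2 J \left(p + \left(\left(0 + p\right) + 166\right)\right) = 2 J \left(p + \left(p + 166\right)\right) = 2 J \left(p + \left(166 + p\right)\right) = 2 J \left(166 + 2 p\right)$)
$\sqrt{T{\left(217,284 \right)} + \left(152 - -146\right) \left(-10\right) \left(-15\right)} = \sqrt{4 \cdot 217 \left(83 + 284\right) + \left(152 - -146\right) \left(-10\right) \left(-15\right)} = \sqrt{4 \cdot 217 \cdot 367 + \left(152 + 146\right) \left(-10\right) \left(-15\right)} = \sqrt{318556 + 298 \left(-10\right) \left(-15\right)} = \sqrt{318556 - -44700} = \sqrt{318556 + 44700} = \sqrt{363256} = 2 \sqrt{90814}$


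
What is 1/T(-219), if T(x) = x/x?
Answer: 1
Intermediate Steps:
T(x) = 1
1/T(-219) = 1/1 = 1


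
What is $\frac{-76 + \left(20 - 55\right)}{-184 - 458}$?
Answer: $\frac{37}{214} \approx 0.1729$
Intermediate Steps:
$\frac{-76 + \left(20 - 55\right)}{-184 - 458} = \frac{-76 + \left(20 - 55\right)}{-642} = \left(-76 - 35\right) \left(- \frac{1}{642}\right) = \left(-111\right) \left(- \frac{1}{642}\right) = \frac{37}{214}$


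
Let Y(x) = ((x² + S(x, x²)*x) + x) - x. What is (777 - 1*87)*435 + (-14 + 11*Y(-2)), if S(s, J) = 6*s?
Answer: 300444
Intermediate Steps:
Y(x) = 7*x² (Y(x) = ((x² + (6*x)*x) + x) - x = ((x² + 6*x²) + x) - x = (7*x² + x) - x = (x + 7*x²) - x = 7*x²)
(777 - 1*87)*435 + (-14 + 11*Y(-2)) = (777 - 1*87)*435 + (-14 + 11*(7*(-2)²)) = (777 - 87)*435 + (-14 + 11*(7*4)) = 690*435 + (-14 + 11*28) = 300150 + (-14 + 308) = 300150 + 294 = 300444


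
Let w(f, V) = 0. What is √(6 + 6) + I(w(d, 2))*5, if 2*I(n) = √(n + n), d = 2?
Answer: 2*√3 ≈ 3.4641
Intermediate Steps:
I(n) = √2*√n/2 (I(n) = √(n + n)/2 = √(2*n)/2 = (√2*√n)/2 = √2*√n/2)
√(6 + 6) + I(w(d, 2))*5 = √(6 + 6) + (√2*√0/2)*5 = √12 + ((½)*√2*0)*5 = 2*√3 + 0*5 = 2*√3 + 0 = 2*√3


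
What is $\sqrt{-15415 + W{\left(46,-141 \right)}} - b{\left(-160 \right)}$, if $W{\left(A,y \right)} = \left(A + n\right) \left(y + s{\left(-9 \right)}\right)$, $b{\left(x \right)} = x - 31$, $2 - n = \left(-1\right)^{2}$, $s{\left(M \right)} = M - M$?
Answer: $191 + i \sqrt{22042} \approx 191.0 + 148.47 i$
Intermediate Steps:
$s{\left(M \right)} = 0$
$n = 1$ ($n = 2 - \left(-1\right)^{2} = 2 - 1 = 1$)
$b{\left(x \right)} = -31 + x$ ($b{\left(x \right)} = x - 31 = -31 + x$)
$W{\left(A,y \right)} = y \left(1 + A\right)$ ($W{\left(A,y \right)} = \left(A + 1\right) \left(y + 0\right) = \left(1 + A\right) y = y \left(1 + A\right)$)
$\sqrt{-15415 + W{\left(46,-141 \right)}} - b{\left(-160 \right)} = \sqrt{-15415 - 141 \left(1 + 46\right)} - \left(-31 - 160\right) = \sqrt{-15415 - 6627} - -191 = \sqrt{-15415 - 6627} + 191 = \sqrt{-22042} + 191 = i \sqrt{22042} + 191 = 191 + i \sqrt{22042}$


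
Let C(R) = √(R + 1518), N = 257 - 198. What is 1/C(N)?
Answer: √1577/1577 ≈ 0.025182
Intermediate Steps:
N = 59
C(R) = √(1518 + R)
1/C(N) = 1/(√(1518 + 59)) = 1/(√1577) = √1577/1577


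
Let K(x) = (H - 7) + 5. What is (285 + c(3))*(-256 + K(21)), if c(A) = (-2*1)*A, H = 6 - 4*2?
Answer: -72540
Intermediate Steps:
H = -2 (H = 6 - 8 = -2)
c(A) = -2*A
K(x) = -4 (K(x) = (-2 - 7) + 5 = -9 + 5 = -4)
(285 + c(3))*(-256 + K(21)) = (285 - 2*3)*(-256 - 4) = (285 - 6)*(-260) = 279*(-260) = -72540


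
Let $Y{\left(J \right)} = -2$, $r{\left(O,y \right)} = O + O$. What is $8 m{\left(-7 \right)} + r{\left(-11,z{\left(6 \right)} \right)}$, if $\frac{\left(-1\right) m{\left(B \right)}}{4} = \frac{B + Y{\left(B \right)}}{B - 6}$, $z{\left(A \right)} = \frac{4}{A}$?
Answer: $- \frac{574}{13} \approx -44.154$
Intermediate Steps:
$r{\left(O,y \right)} = 2 O$
$m{\left(B \right)} = - \frac{4 \left(-2 + B\right)}{-6 + B}$ ($m{\left(B \right)} = - 4 \frac{B - 2}{B - 6} = - 4 \frac{-2 + B}{-6 + B} = - \frac{4 \left(-2 + B\right)}{-6 + B}$)
$8 m{\left(-7 \right)} + r{\left(-11,z{\left(6 \right)} \right)} = 8 \frac{4 \left(2 - -7\right)}{-6 - 7} + 2 \left(-11\right) = 8 \frac{4 \left(2 + 7\right)}{-13} - 22 = 8 \cdot 4 \left(- \frac{1}{13}\right) 9 - 22 = 8 \left(- \frac{36}{13}\right) - 22 = - \frac{288}{13} - 22 = - \frac{574}{13}$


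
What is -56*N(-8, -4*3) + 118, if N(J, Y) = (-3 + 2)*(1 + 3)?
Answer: 342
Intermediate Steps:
N(J, Y) = -4 (N(J, Y) = -1*4 = -4)
-56*N(-8, -4*3) + 118 = -56*(-4) + 118 = 224 + 118 = 342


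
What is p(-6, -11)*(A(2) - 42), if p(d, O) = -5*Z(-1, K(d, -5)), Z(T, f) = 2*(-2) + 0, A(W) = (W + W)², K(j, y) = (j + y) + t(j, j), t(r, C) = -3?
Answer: -520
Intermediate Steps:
K(j, y) = -3 + j + y (K(j, y) = (j + y) - 3 = -3 + j + y)
A(W) = 4*W² (A(W) = (2*W)² = 4*W²)
Z(T, f) = -4 (Z(T, f) = -4 + 0 = -4)
p(d, O) = 20 (p(d, O) = -5*(-4) = 20)
p(-6, -11)*(A(2) - 42) = 20*(4*2² - 42) = 20*(4*4 - 42) = 20*(16 - 42) = 20*(-26) = -520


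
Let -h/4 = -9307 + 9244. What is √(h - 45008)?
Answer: 2*I*√11189 ≈ 211.56*I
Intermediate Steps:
h = 252 (h = -4*(-9307 + 9244) = -4*(-63) = 252)
√(h - 45008) = √(252 - 45008) = √(-44756) = 2*I*√11189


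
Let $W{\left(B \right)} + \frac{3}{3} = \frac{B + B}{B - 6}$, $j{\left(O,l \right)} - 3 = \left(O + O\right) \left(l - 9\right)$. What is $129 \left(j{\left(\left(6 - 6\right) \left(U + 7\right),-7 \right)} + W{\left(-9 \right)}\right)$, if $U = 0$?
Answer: $\frac{2064}{5} \approx 412.8$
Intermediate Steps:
$j{\left(O,l \right)} = 3 + 2 O \left(-9 + l\right)$ ($j{\left(O,l \right)} = 3 + \left(O + O\right) \left(l - 9\right) = 3 + 2 O \left(-9 + l\right)$)
$W{\left(B \right)} = -1 + \frac{2 B}{-6 + B}$ ($W{\left(B \right)} = -1 + \frac{B + B}{B - 6} = -1 + \frac{2 B}{-6 + B}$)
$129 \left(j{\left(\left(6 - 6\right) \left(U + 7\right),-7 \right)} + W{\left(-9 \right)}\right) = 129 \left(\left(3 - 18 \left(6 - 6\right) \left(0 + 7\right) + 2 \left(6 - 6\right) \left(0 + 7\right) \left(-7\right)\right) + \frac{6 - 9}{-6 - 9}\right) = 129 \left(\left(3 - 18 \cdot 0 \cdot 7 + 2 \cdot 0 \cdot 7 \left(-7\right)\right) + \frac{1}{-15} \left(-3\right)\right) = 129 \left(\left(3 - 0 + 2 \cdot 0 \left(-7\right)\right) - - \frac{1}{5}\right) = 129 \left(\left(3 + 0 + 0\right) + \frac{1}{5}\right) = 129 \left(3 + \frac{1}{5}\right) = 129 \cdot \frac{16}{5} = \frac{2064}{5}$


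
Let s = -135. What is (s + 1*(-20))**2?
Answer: 24025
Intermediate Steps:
(s + 1*(-20))**2 = (-135 + 1*(-20))**2 = (-135 - 20)**2 = (-155)**2 = 24025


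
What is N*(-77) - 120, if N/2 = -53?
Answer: 8042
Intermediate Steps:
N = -106 (N = 2*(-53) = -106)
N*(-77) - 120 = -106*(-77) - 120 = 8162 - 120 = 8042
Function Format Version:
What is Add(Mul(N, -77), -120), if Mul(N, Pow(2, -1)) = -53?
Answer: 8042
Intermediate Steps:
N = -106 (N = Mul(2, -53) = -106)
Add(Mul(N, -77), -120) = Add(Mul(-106, -77), -120) = Add(8162, -120) = 8042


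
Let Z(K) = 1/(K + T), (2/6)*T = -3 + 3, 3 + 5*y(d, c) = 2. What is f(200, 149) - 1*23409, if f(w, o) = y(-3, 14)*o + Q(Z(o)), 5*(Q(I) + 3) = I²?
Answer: -2602157008/111005 ≈ -23442.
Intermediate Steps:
y(d, c) = -⅕ (y(d, c) = -⅗ + (⅕)*2 = -⅗ + ⅖ = -⅕)
T = 0 (T = 3*(-3 + 3) = 3*0 = 0)
Z(K) = 1/K (Z(K) = 1/(K + 0) = 1/K)
Q(I) = -3 + I²/5
f(w, o) = -3 - o/5 + 1/(5*o²) (f(w, o) = -o/5 + (-3 + (1/o)²/5) = -o/5 + (-3 + 1/(5*o²)) = -3 - o/5 + 1/(5*o²))
f(200, 149) - 1*23409 = (-3 - ⅕*149 + (⅕)/149²) - 1*23409 = (-3 - 149/5 + (⅕)*(1/22201)) - 23409 = (-3 - 149/5 + 1/111005) - 23409 = -3640963/111005 - 23409 = -2602157008/111005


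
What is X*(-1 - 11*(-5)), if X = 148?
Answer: 7992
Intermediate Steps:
X*(-1 - 11*(-5)) = 148*(-1 - 11*(-5)) = 148*(-1 + 55) = 148*54 = 7992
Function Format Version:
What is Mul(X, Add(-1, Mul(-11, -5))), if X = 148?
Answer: 7992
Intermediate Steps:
Mul(X, Add(-1, Mul(-11, -5))) = Mul(148, Add(-1, Mul(-11, -5))) = Mul(148, Add(-1, 55)) = Mul(148, 54) = 7992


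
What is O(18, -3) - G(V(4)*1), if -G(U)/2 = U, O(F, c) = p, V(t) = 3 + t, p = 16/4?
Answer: 18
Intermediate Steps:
p = 4 (p = 16*(¼) = 4)
O(F, c) = 4
G(U) = -2*U
O(18, -3) - G(V(4)*1) = 4 - (-2)*(3 + 4)*1 = 4 - (-2)*7*1 = 4 - (-2)*7 = 4 - 1*(-14) = 4 + 14 = 18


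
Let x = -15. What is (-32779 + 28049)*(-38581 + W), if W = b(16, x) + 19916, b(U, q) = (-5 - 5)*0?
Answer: 88285450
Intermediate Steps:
b(U, q) = 0 (b(U, q) = -10*0 = 0)
W = 19916 (W = 0 + 19916 = 19916)
(-32779 + 28049)*(-38581 + W) = (-32779 + 28049)*(-38581 + 19916) = -4730*(-18665) = 88285450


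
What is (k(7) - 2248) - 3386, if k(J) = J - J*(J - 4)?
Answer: -5648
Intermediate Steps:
k(J) = J - J*(-4 + J)
(k(7) - 2248) - 3386 = (7*(5 - 1*7) - 2248) - 3386 = (7*(5 - 7) - 2248) - 3386 = (7*(-2) - 2248) - 3386 = (-14 - 2248) - 3386 = -2262 - 3386 = -5648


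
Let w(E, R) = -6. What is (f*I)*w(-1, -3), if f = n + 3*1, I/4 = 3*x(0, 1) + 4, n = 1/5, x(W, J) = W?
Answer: -1536/5 ≈ -307.20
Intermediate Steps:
n = 1/5 (n = 1*(1/5) = 1/5 ≈ 0.20000)
I = 16 (I = 4*(3*0 + 4) = 4*(0 + 4) = 4*4 = 16)
f = 16/5 (f = 1/5 + 3*1 = 1/5 + 3 = 16/5 ≈ 3.2000)
(f*I)*w(-1, -3) = ((16/5)*16)*(-6) = (256/5)*(-6) = -1536/5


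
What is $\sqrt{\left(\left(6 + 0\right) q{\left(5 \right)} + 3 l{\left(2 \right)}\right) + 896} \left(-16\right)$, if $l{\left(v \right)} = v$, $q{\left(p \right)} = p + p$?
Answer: $- 16 \sqrt{962} \approx -496.26$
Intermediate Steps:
$q{\left(p \right)} = 2 p$
$\sqrt{\left(\left(6 + 0\right) q{\left(5 \right)} + 3 l{\left(2 \right)}\right) + 896} \left(-16\right) = \sqrt{\left(\left(6 + 0\right) 2 \cdot 5 + 3 \cdot 2\right) + 896} \left(-16\right) = \sqrt{\left(6 \cdot 10 + 6\right) + 896} \left(-16\right) = \sqrt{\left(60 + 6\right) + 896} \left(-16\right) = \sqrt{66 + 896} \left(-16\right) = \sqrt{962} \left(-16\right) = - 16 \sqrt{962}$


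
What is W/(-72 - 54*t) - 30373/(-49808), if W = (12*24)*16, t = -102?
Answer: 10961747/7521008 ≈ 1.4575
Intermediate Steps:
W = 4608 (W = 288*16 = 4608)
W/(-72 - 54*t) - 30373/(-49808) = 4608/(-72 - 54*(-102)) - 30373/(-49808) = 4608/(-72 + 5508) - 30373*(-1/49808) = 4608/5436 + 30373/49808 = 4608*(1/5436) + 30373/49808 = 128/151 + 30373/49808 = 10961747/7521008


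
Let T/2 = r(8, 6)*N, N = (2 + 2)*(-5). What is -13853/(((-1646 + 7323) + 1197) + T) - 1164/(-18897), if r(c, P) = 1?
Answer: -84608455/43047366 ≈ -1.9655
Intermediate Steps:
N = -20 (N = 4*(-5) = -20)
T = -40 (T = 2*(1*(-20)) = 2*(-20) = -40)
-13853/(((-1646 + 7323) + 1197) + T) - 1164/(-18897) = -13853/(((-1646 + 7323) + 1197) - 40) - 1164/(-18897) = -13853/((5677 + 1197) - 40) - 1164*(-1/18897) = -13853/(6874 - 40) + 388/6299 = -13853/6834 + 388/6299 = -84608455/43047366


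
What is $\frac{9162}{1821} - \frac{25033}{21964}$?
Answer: $\frac{51883025}{13332148} \approx 3.8916$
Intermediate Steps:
$\frac{9162}{1821} - \frac{25033}{21964} = 9162 \cdot \frac{1}{1821} - \frac{25033}{21964} = \frac{3054}{607} - \frac{25033}{21964} = \frac{51883025}{13332148}$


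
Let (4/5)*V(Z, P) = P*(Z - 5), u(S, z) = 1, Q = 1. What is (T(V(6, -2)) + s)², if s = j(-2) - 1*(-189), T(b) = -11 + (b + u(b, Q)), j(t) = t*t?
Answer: 130321/4 ≈ 32580.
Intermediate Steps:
j(t) = t²
V(Z, P) = 5*P*(-5 + Z)/4 (V(Z, P) = 5*(P*(Z - 5))/4 = 5*(P*(-5 + Z))/4 = 5*P*(-5 + Z)/4)
T(b) = -10 + b (T(b) = -11 + (b + 1) = -11 + (1 + b) = -10 + b)
s = 193 (s = (-2)² - 1*(-189) = 4 + 189 = 193)
(T(V(6, -2)) + s)² = ((-10 + (5/4)*(-2)*(-5 + 6)) + 193)² = ((-10 + (5/4)*(-2)*1) + 193)² = ((-10 - 5/2) + 193)² = (-25/2 + 193)² = (361/2)² = 130321/4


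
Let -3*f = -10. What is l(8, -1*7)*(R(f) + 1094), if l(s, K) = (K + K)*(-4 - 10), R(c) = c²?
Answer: 1949416/9 ≈ 2.1660e+5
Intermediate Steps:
f = 10/3 (f = -⅓*(-10) = 10/3 ≈ 3.3333)
l(s, K) = -28*K (l(s, K) = (2*K)*(-14) = -28*K)
l(8, -1*7)*(R(f) + 1094) = (-(-28)*7)*((10/3)² + 1094) = (-28*(-7))*(100/9 + 1094) = 196*(9946/9) = 1949416/9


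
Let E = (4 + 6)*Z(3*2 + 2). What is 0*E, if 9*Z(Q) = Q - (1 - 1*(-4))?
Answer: 0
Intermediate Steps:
Z(Q) = -5/9 + Q/9 (Z(Q) = (Q - (1 - 1*(-4)))/9 = (Q - (1 + 4))/9 = (Q - 1*5)/9 = (Q - 5)/9 = (-5 + Q)/9 = -5/9 + Q/9)
E = 10/3 (E = (4 + 6)*(-5/9 + (3*2 + 2)/9) = 10*(-5/9 + (6 + 2)/9) = 10*(-5/9 + (1/9)*8) = 10*(-5/9 + 8/9) = 10*(1/3) = 10/3 ≈ 3.3333)
0*E = 0*(10/3) = 0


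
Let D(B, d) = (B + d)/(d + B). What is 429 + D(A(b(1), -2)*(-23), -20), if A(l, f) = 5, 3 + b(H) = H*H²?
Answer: 430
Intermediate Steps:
b(H) = -3 + H³ (b(H) = -3 + H*H² = -3 + H³)
D(B, d) = 1 (D(B, d) = (B + d)/(B + d) = 1)
429 + D(A(b(1), -2)*(-23), -20) = 429 + 1 = 430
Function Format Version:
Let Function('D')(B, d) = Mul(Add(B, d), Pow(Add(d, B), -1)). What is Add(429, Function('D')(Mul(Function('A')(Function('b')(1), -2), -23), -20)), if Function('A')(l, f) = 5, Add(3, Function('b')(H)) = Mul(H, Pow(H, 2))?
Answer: 430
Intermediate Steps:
Function('b')(H) = Add(-3, Pow(H, 3)) (Function('b')(H) = Add(-3, Mul(H, Pow(H, 2))) = Add(-3, Pow(H, 3)))
Function('D')(B, d) = 1 (Function('D')(B, d) = Mul(Add(B, d), Pow(Add(B, d), -1)) = 1)
Add(429, Function('D')(Mul(Function('A')(Function('b')(1), -2), -23), -20)) = Add(429, 1) = 430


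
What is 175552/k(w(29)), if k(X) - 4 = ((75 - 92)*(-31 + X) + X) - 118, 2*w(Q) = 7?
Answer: 175552/357 ≈ 491.74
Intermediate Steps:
w(Q) = 7/2 (w(Q) = (1/2)*7 = 7/2)
k(X) = 413 - 16*X (k(X) = 4 + (((75 - 92)*(-31 + X) + X) - 118) = 4 + ((-17*(-31 + X) + X) - 118) = 4 + (((527 - 17*X) + X) - 118) = 4 + ((527 - 16*X) - 118) = 4 + (409 - 16*X) = 413 - 16*X)
175552/k(w(29)) = 175552/(413 - 16*7/2) = 175552/(413 - 56) = 175552/357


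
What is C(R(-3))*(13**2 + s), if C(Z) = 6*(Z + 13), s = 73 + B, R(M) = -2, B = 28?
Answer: 17820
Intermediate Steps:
s = 101 (s = 73 + 28 = 101)
C(Z) = 78 + 6*Z (C(Z) = 6*(13 + Z) = 78 + 6*Z)
C(R(-3))*(13**2 + s) = (78 + 6*(-2))*(13**2 + 101) = (78 - 12)*(169 + 101) = 66*270 = 17820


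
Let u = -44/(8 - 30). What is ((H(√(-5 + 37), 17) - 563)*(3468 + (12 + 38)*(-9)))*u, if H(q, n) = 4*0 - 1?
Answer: -3404304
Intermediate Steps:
H(q, n) = -1 (H(q, n) = 0 - 1 = -1)
u = 2 (u = -44/(-22) = -44*(-1/22) = 2)
((H(√(-5 + 37), 17) - 563)*(3468 + (12 + 38)*(-9)))*u = ((-1 - 563)*(3468 + (12 + 38)*(-9)))*2 = -564*(3468 + 50*(-9))*2 = -564*(3468 - 450)*2 = -564*3018*2 = -1702152*2 = -3404304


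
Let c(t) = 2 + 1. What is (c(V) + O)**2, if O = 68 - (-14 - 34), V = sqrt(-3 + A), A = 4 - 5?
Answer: 14161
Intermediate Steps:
A = -1
V = 2*I (V = sqrt(-3 - 1) = sqrt(-4) = 2*I ≈ 2.0*I)
c(t) = 3
O = 116 (O = 68 - 1*(-48) = 68 + 48 = 116)
(c(V) + O)**2 = (3 + 116)**2 = 119**2 = 14161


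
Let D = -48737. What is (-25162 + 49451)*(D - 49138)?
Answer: -2377285875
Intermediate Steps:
(-25162 + 49451)*(D - 49138) = (-25162 + 49451)*(-48737 - 49138) = 24289*(-97875) = -2377285875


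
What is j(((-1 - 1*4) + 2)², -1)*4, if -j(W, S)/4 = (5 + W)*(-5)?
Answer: 1120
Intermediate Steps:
j(W, S) = 100 + 20*W (j(W, S) = -4*(5 + W)*(-5) = -4*(-25 - 5*W) = 100 + 20*W)
j(((-1 - 1*4) + 2)², -1)*4 = (100 + 20*((-1 - 1*4) + 2)²)*4 = (100 + 20*((-1 - 4) + 2)²)*4 = (100 + 20*(-5 + 2)²)*4 = (100 + 20*(-3)²)*4 = (100 + 20*9)*4 = (100 + 180)*4 = 280*4 = 1120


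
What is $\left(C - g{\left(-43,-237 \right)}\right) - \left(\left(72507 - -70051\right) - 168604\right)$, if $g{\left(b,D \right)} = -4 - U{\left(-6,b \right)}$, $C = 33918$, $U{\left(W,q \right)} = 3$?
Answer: $59971$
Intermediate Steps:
$g{\left(b,D \right)} = -7$ ($g{\left(b,D \right)} = -4 - 3 = -7$)
$\left(C - g{\left(-43,-237 \right)}\right) - \left(\left(72507 - -70051\right) - 168604\right) = \left(33918 - -7\right) - \left(\left(72507 - -70051\right) - 168604\right) = \left(33918 + 7\right) - \left(\left(72507 + 70051\right) - 168604\right) = 33925 - \left(142558 - 168604\right) = 33925 - -26046 = 33925 + 26046 = 59971$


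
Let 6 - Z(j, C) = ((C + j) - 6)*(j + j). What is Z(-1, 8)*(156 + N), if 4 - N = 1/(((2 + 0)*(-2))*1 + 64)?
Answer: 19198/15 ≈ 1279.9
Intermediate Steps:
N = 239/60 (N = 4 - 1/(((2 + 0)*(-2))*1 + 64) = 4 - 1/((2*(-2))*1 + 64) = 4 - 1/(-4*1 + 64) = 4 - 1/(-4 + 64) = 4 - 1/60 = 239/60 ≈ 3.9833)
Z(j, C) = 6 - 2*j*(-6 + C + j) (Z(j, C) = 6 - ((C + j) - 6)*(j + j) = 6 - (-6 + C + j)*2*j = 6 - 2*j*(-6 + C + j))
Z(-1, 8)*(156 + N) = (6 - 2*(-1)² + 12*(-1) - 2*8*(-1))*(156 + 239/60) = (6 - 2*1 - 12 + 16)*(9599/60) = (6 - 2 - 12 + 16)*(9599/60) = 8*(9599/60) = 19198/15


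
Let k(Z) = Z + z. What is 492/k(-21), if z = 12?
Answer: -164/3 ≈ -54.667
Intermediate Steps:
k(Z) = 12 + Z (k(Z) = Z + 12 = 12 + Z)
492/k(-21) = 492/(12 - 21) = 492/(-9) = 492*(-⅑) = -164/3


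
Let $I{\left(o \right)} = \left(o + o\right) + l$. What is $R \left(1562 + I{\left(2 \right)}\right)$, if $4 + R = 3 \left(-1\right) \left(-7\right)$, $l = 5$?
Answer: $26707$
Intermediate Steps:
$I{\left(o \right)} = 5 + 2 o$ ($I{\left(o \right)} = \left(o + o\right) + 5 = 2 o + 5 = 5 + 2 o$)
$R = 17$ ($R = -4 + 3 \left(-1\right) \left(-7\right) = -4 - -21 = -4 + 21 = 17$)
$R \left(1562 + I{\left(2 \right)}\right) = 17 \left(1562 + \left(5 + 2 \cdot 2\right)\right) = 17 \left(1562 + \left(5 + 4\right)\right) = 17 \left(1562 + 9\right) = 17 \cdot 1571 = 26707$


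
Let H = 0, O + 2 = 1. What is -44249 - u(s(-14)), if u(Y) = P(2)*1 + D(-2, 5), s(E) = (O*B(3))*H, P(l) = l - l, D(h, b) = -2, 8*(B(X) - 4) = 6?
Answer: -44247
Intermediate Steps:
O = -1 (O = -2 + 1 = -1)
B(X) = 19/4 (B(X) = 4 + (1/8)*6 = 4 + 3/4 = 19/4)
P(l) = 0
s(E) = 0 (s(E) = -1*19/4*0 = -19/4*0 = 0)
u(Y) = -2 (u(Y) = 0*1 - 2 = 0 - 2 = -2)
-44249 - u(s(-14)) = -44249 - 1*(-2) = -44249 + 2 = -44247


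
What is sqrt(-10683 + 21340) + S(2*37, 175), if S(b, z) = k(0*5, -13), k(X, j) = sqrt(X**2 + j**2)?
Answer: 13 + sqrt(10657) ≈ 116.23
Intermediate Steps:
S(b, z) = 13 (S(b, z) = sqrt((0*5)**2 + (-13)**2) = sqrt(0**2 + 169) = sqrt(0 + 169) = sqrt(169) = 13)
sqrt(-10683 + 21340) + S(2*37, 175) = sqrt(-10683 + 21340) + 13 = sqrt(10657) + 13 = 13 + sqrt(10657)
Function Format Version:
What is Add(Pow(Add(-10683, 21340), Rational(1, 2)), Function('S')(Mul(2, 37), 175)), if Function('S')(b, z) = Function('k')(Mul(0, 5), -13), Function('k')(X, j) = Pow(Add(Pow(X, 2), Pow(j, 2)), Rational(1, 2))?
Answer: Add(13, Pow(10657, Rational(1, 2))) ≈ 116.23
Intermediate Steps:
Function('S')(b, z) = 13 (Function('S')(b, z) = Pow(Add(Pow(Mul(0, 5), 2), Pow(-13, 2)), Rational(1, 2)) = Pow(Add(Pow(0, 2), 169), Rational(1, 2)) = Pow(Add(0, 169), Rational(1, 2)) = Pow(169, Rational(1, 2)) = 13)
Add(Pow(Add(-10683, 21340), Rational(1, 2)), Function('S')(Mul(2, 37), 175)) = Add(Pow(Add(-10683, 21340), Rational(1, 2)), 13) = Add(Pow(10657, Rational(1, 2)), 13) = Add(13, Pow(10657, Rational(1, 2)))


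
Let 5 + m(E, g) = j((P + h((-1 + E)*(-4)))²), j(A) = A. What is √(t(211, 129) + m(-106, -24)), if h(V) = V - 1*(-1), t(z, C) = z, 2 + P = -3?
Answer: 9*√2222 ≈ 424.24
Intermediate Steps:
P = -5 (P = -2 - 3 = -5)
h(V) = 1 + V (h(V) = V + 1 = 1 + V)
m(E, g) = -5 + 16*E² (m(E, g) = -5 + (-5 + (1 + (-1 + E)*(-4)))² = -5 + (-5 + (1 + (4 - 4*E)))² = -5 + (-5 + (5 - 4*E))² = -5 + (-4*E)² = -5 + 16*E²)
√(t(211, 129) + m(-106, -24)) = √(211 + (-5 + 16*(-106)²)) = √(211 + (-5 + 16*11236)) = √(211 + (-5 + 179776)) = √(211 + 179771) = √179982 = 9*√2222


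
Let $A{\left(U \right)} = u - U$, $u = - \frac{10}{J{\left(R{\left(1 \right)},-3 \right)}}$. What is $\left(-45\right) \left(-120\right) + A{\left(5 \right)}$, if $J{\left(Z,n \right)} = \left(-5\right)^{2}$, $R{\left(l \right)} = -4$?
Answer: $\frac{26973}{5} \approx 5394.6$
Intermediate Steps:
$J{\left(Z,n \right)} = 25$
$u = - \frac{2}{5}$ ($u = - \frac{10}{25} = \left(-10\right) \frac{1}{25} = - \frac{2}{5} \approx -0.4$)
$A{\left(U \right)} = - \frac{2}{5} - U$
$\left(-45\right) \left(-120\right) + A{\left(5 \right)} = \left(-45\right) \left(-120\right) - \frac{27}{5} = 5400 - \frac{27}{5} = \frac{26973}{5}$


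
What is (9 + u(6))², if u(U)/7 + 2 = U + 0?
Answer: 1369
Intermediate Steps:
u(U) = -14 + 7*U (u(U) = -14 + 7*(U + 0) = -14 + 7*U)
(9 + u(6))² = (9 + (-14 + 7*6))² = (9 + (-14 + 42))² = (9 + 28)² = 37² = 1369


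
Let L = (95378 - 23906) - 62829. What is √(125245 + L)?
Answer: 16*√523 ≈ 365.91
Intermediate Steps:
L = 8643 (L = 71472 - 62829 = 8643)
√(125245 + L) = √(125245 + 8643) = √133888 = 16*√523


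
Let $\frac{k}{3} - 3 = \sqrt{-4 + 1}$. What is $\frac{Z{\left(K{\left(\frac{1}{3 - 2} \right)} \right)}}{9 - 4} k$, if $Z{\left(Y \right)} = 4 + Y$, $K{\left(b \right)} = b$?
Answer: $9 + 3 i \sqrt{3} \approx 9.0 + 5.1962 i$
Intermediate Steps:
$k = 9 + 3 i \sqrt{3}$ ($k = 9 + 3 \sqrt{-4 + 1} = 9 + 3 \sqrt{-3} = 9 + 3 i \sqrt{3} \approx 9.0 + 5.1962 i$)
$\frac{Z{\left(K{\left(\frac{1}{3 - 2} \right)} \right)}}{9 - 4} k = \frac{4 + \frac{1}{3 - 2}}{9 - 4} \left(9 + 3 i \sqrt{3}\right) = \frac{4 + 1^{-1}}{5} \left(9 + 3 i \sqrt{3}\right) = \frac{4 + 1}{5} \left(9 + 3 i \sqrt{3}\right) = \frac{1}{5} \cdot 5 \left(9 + 3 i \sqrt{3}\right) = 1 \left(9 + 3 i \sqrt{3}\right) = 9 + 3 i \sqrt{3}$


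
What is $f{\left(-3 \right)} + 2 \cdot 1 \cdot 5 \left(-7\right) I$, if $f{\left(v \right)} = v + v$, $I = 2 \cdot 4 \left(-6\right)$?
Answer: $3354$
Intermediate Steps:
$I = -48$ ($I = 8 \left(-6\right) = -48$)
$f{\left(v \right)} = 2 v$
$f{\left(-3 \right)} + 2 \cdot 1 \cdot 5 \left(-7\right) I = 2 \left(-3\right) + 2 \cdot 1 \cdot 5 \left(-7\right) \left(-48\right) = -6 + 2 \cdot 5 \left(-7\right) \left(-48\right) = -6 + 10 \left(-7\right) \left(-48\right) = -6 - -3360 = -6 + 3360 = 3354$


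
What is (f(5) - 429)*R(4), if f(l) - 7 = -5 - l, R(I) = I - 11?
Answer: 3024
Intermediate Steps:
R(I) = -11 + I
f(l) = 2 - l (f(l) = 7 + (-5 - l) = 2 - l)
(f(5) - 429)*R(4) = ((2 - 1*5) - 429)*(-11 + 4) = ((2 - 5) - 429)*(-7) = (-3 - 429)*(-7) = -432*(-7) = 3024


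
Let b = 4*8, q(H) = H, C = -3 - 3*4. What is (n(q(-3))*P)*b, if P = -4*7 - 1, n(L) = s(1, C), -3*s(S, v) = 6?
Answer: 1856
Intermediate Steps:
C = -15 (C = -3 - 12 = -15)
s(S, v) = -2 (s(S, v) = -⅓*6 = -2)
b = 32
n(L) = -2
P = -29 (P = -28 - 1 = -29)
(n(q(-3))*P)*b = -2*(-29)*32 = 58*32 = 1856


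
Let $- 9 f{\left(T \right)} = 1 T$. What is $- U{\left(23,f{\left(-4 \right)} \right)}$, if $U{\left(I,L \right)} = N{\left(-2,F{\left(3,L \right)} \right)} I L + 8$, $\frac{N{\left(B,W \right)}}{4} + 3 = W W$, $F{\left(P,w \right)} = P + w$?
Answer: $- \frac{270056}{729} \approx -370.45$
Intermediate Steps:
$f{\left(T \right)} = - \frac{T}{9}$ ($f{\left(T \right)} = - \frac{1 T}{9} = - \frac{T}{9}$)
$N{\left(B,W \right)} = -12 + 4 W^{2}$ ($N{\left(B,W \right)} = -12 + 4 W W = -12 + 4 W^{2}$)
$U{\left(I,L \right)} = 8 + I L \left(-12 + 4 \left(3 + L\right)^{2}\right)$ ($U{\left(I,L \right)} = \left(-12 + 4 \left(3 + L\right)^{2}\right) I L + 8 = I \left(-12 + 4 \left(3 + L\right)^{2}\right) L + 8 = I L \left(-12 + 4 \left(3 + L\right)^{2}\right) + 8 = 8 + I L \left(-12 + 4 \left(3 + L\right)^{2}\right)$)
$- U{\left(23,f{\left(-4 \right)} \right)} = - (8 + 4 \cdot 23 \left(\left(- \frac{1}{9}\right) \left(-4\right)\right) \left(-3 + \left(3 - - \frac{4}{9}\right)^{2}\right)) = - (8 + 4 \cdot 23 \cdot \frac{4}{9} \left(-3 + \left(3 + \frac{4}{9}\right)^{2}\right)) = - (8 + 4 \cdot 23 \cdot \frac{4}{9} \left(-3 + \left(\frac{31}{9}\right)^{2}\right)) = - (8 + 4 \cdot 23 \cdot \frac{4}{9} \left(-3 + \frac{961}{81}\right)) = - (8 + 4 \cdot 23 \cdot \frac{4}{9} \cdot \frac{718}{81}) = - (8 + \frac{264224}{729}) = \left(-1\right) \frac{270056}{729} = - \frac{270056}{729}$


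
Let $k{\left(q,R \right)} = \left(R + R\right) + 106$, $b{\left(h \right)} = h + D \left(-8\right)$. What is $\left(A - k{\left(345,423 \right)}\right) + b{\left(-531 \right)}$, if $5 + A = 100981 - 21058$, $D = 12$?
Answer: $78339$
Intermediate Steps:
$A = 79918$ ($A = -5 + \left(100981 - 21058\right) = -5 + 79923 = 79918$)
$b{\left(h \right)} = -96 + h$ ($b{\left(h \right)} = h + 12 \left(-8\right) = h - 96 = -96 + h$)
$k{\left(q,R \right)} = 106 + 2 R$ ($k{\left(q,R \right)} = 2 R + 106 = 106 + 2 R$)
$\left(A - k{\left(345,423 \right)}\right) + b{\left(-531 \right)} = \left(79918 - \left(106 + 2 \cdot 423\right)\right) - 627 = \left(79918 - \left(106 + 846\right)\right) - 627 = \left(79918 - 952\right) - 627 = 78966 - 627 = 78339$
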